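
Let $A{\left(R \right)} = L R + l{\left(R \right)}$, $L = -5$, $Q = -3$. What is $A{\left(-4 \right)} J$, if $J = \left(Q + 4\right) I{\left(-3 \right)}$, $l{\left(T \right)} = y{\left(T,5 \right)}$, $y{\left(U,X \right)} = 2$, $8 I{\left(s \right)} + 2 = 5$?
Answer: $\frac{33}{4} \approx 8.25$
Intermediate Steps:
$I{\left(s \right)} = \frac{3}{8}$ ($I{\left(s \right)} = - \frac{1}{4} + \frac{1}{8} \cdot 5 = - \frac{1}{4} + \frac{5}{8} = \frac{3}{8}$)
$l{\left(T \right)} = 2$
$A{\left(R \right)} = 2 - 5 R$ ($A{\left(R \right)} = - 5 R + 2 = 2 - 5 R$)
$J = \frac{3}{8}$ ($J = \left(-3 + 4\right) \frac{3}{8} = 1 \cdot \frac{3}{8} = \frac{3}{8} \approx 0.375$)
$A{\left(-4 \right)} J = \left(2 - -20\right) \frac{3}{8} = \left(2 + 20\right) \frac{3}{8} = 22 \cdot \frac{3}{8} = \frac{33}{4}$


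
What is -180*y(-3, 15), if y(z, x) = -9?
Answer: 1620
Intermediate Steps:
-180*y(-3, 15) = -180*(-9) = 1620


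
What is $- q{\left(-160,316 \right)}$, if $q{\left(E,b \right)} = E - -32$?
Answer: $128$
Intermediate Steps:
$q{\left(E,b \right)} = 32 + E$ ($q{\left(E,b \right)} = E + 32 = 32 + E$)
$- q{\left(-160,316 \right)} = - (32 - 160) = \left(-1\right) \left(-128\right) = 128$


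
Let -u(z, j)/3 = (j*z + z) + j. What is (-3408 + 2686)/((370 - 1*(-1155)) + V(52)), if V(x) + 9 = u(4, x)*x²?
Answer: 361/1070026 ≈ 0.00033737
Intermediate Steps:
u(z, j) = -3*j - 3*z - 3*j*z (u(z, j) = -3*((j*z + z) + j) = -3*((z + j*z) + j) = -3*(j + z + j*z) = -3*j - 3*z - 3*j*z)
V(x) = -9 + x²*(-12 - 15*x) (V(x) = -9 + (-3*x - 3*4 - 3*x*4)*x² = -9 + (-3*x - 12 - 12*x)*x² = -9 + (-12 - 15*x)*x² = -9 + x²*(-12 - 15*x))
(-3408 + 2686)/((370 - 1*(-1155)) + V(52)) = (-3408 + 2686)/((370 - 1*(-1155)) + (-9 + 3*52²*(-4 - 5*52))) = -722/((370 + 1155) + (-9 + 3*2704*(-4 - 260))) = -722/(1525 + (-9 + 3*2704*(-264))) = -722/(1525 + (-9 - 2141568)) = -722/(1525 - 2141577) = -722/(-2140052) = -722*(-1/2140052) = 361/1070026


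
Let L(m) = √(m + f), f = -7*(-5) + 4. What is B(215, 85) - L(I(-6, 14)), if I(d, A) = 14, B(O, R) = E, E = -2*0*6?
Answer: -√53 ≈ -7.2801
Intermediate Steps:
E = 0 (E = 0*6 = 0)
B(O, R) = 0
f = 39 (f = 35 + 4 = 39)
L(m) = √(39 + m) (L(m) = √(m + 39) = √(39 + m))
B(215, 85) - L(I(-6, 14)) = 0 - √(39 + 14) = 0 - √53 = -√53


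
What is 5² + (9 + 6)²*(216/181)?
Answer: 53125/181 ≈ 293.51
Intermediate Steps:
5² + (9 + 6)²*(216/181) = 25 + 15²*(216*(1/181)) = 25 + 225*(216/181) = 25 + 48600/181 = 53125/181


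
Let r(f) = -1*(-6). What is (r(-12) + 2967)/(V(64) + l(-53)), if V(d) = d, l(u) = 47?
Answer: 991/37 ≈ 26.784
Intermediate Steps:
r(f) = 6
(r(-12) + 2967)/(V(64) + l(-53)) = (6 + 2967)/(64 + 47) = 2973/111 = 2973*(1/111) = 991/37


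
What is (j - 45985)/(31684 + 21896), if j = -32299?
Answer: -19571/13395 ≈ -1.4611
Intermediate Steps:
(j - 45985)/(31684 + 21896) = (-32299 - 45985)/(31684 + 21896) = -78284/53580 = -78284*1/53580 = -19571/13395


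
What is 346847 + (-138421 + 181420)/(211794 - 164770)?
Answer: 16310176327/47024 ≈ 3.4685e+5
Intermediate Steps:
346847 + (-138421 + 181420)/(211794 - 164770) = 346847 + 42999/47024 = 16310176327/47024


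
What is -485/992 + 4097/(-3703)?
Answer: -5860179/3673376 ≈ -1.5953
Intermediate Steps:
-485/992 + 4097/(-3703) = -485*1/992 + 4097*(-1/3703) = -485/992 - 4097/3703 = -5860179/3673376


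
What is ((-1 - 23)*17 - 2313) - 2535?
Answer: -5256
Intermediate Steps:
((-1 - 23)*17 - 2313) - 2535 = (-24*17 - 2313) - 2535 = (-408 - 2313) - 2535 = -2721 - 2535 = -5256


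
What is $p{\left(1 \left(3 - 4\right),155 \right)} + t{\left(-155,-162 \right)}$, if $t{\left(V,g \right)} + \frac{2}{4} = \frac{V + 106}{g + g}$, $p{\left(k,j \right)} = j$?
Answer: $\frac{50107}{324} \approx 154.65$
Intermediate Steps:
$t{\left(V,g \right)} = - \frac{1}{2} + \frac{106 + V}{2 g}$ ($t{\left(V,g \right)} = - \frac{1}{2} + \frac{V + 106}{g + g} = - \frac{1}{2} + \frac{106 + V}{2 g}$)
$p{\left(1 \left(3 - 4\right),155 \right)} + t{\left(-155,-162 \right)} = 155 + \frac{106 - 155 - -162}{2 \left(-162\right)} = 155 + \frac{1}{2} \left(- \frac{1}{162}\right) \left(106 - 155 + 162\right) = 155 + \frac{1}{2} \left(- \frac{1}{162}\right) 113 = 155 - \frac{113}{324} = \frac{50107}{324}$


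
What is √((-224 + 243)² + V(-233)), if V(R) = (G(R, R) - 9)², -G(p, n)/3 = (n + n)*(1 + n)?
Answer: √105199679386 ≈ 3.2435e+5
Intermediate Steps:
G(p, n) = -6*n*(1 + n) (G(p, n) = -3*(n + n)*(1 + n) = -3*2*n*(1 + n) = -6*n*(1 + n))
V(R) = (-9 - 6*R*(1 + R))² (V(R) = (-6*R*(1 + R) - 9)² = (-9 - 6*R*(1 + R))²)
√((-224 + 243)² + V(-233)) = √((-224 + 243)² + 9*(3 + 2*(-233)*(1 - 233))²) = √(19² + 9*(3 + 2*(-233)*(-232))²) = √(361 + 9*(3 + 108112)²) = √(361 + 9*108115²) = √(361 + 9*11688853225) = √(361 + 105199679025) = √105199679386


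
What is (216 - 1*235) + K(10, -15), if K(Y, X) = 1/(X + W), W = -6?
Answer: -400/21 ≈ -19.048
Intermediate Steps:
K(Y, X) = 1/(-6 + X) (K(Y, X) = 1/(X - 6) = 1/(-6 + X))
(216 - 1*235) + K(10, -15) = (216 - 1*235) + 1/(-6 - 15) = (216 - 235) + 1/(-21) = -19 - 1/21 = -400/21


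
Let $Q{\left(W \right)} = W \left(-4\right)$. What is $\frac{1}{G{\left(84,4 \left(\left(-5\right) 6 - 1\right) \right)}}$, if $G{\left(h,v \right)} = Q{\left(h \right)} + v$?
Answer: $- \frac{1}{460} \approx -0.0021739$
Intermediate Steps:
$Q{\left(W \right)} = - 4 W$
$G{\left(h,v \right)} = v - 4 h$ ($G{\left(h,v \right)} = - 4 h + v = v - 4 h$)
$\frac{1}{G{\left(84,4 \left(\left(-5\right) 6 - 1\right) \right)}} = \frac{1}{4 \left(\left(-5\right) 6 - 1\right) - 336} = \frac{1}{4 \left(-30 - 1\right) - 336} = \frac{1}{4 \left(-31\right) - 336} = \frac{1}{-124 - 336} = \frac{1}{-460} = - \frac{1}{460}$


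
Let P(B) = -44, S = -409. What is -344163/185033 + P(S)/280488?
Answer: -24135433249/12974884026 ≈ -1.8602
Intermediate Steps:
-344163/185033 + P(S)/280488 = -344163/185033 - 44/280488 = -344163*1/185033 - 44*1/280488 = -344163/185033 - 11/70122 = -24135433249/12974884026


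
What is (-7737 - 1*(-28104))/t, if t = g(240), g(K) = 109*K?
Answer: 6789/8720 ≈ 0.77855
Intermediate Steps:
t = 26160 (t = 109*240 = 26160)
(-7737 - 1*(-28104))/t = (-7737 - 1*(-28104))/26160 = (-7737 + 28104)*(1/26160) = 20367*(1/26160) = 6789/8720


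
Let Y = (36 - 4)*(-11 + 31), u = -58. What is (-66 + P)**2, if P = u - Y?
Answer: 583696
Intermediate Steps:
Y = 640 (Y = 32*20 = 640)
P = -698 (P = -58 - 1*640 = -58 - 640 = -698)
(-66 + P)**2 = (-66 - 698)**2 = (-764)**2 = 583696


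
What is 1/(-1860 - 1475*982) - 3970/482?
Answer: -6500815691/789267770 ≈ -8.2365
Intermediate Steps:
1/(-1860 - 1475*982) - 3970/482 = (1/982)/(-3335) - 3970*1/482 = -1/3335*1/982 - 1985/241 = -1/3274970 - 1985/241 = -6500815691/789267770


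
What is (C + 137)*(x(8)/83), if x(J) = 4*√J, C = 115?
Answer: 2016*√2/83 ≈ 34.350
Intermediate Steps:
(C + 137)*(x(8)/83) = (115 + 137)*((4*√8)/83) = 252*((4*(2*√2))*(1/83)) = 252*((8*√2)*(1/83)) = 252*(8*√2/83) = 2016*√2/83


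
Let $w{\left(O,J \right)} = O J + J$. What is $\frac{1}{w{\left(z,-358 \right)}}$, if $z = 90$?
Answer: $- \frac{1}{32578} \approx -3.0696 \cdot 10^{-5}$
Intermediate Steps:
$w{\left(O,J \right)} = J + J O$ ($w{\left(O,J \right)} = J O + J = J + J O$)
$\frac{1}{w{\left(z,-358 \right)}} = \frac{1}{\left(-358\right) \left(1 + 90\right)} = \frac{1}{\left(-358\right) 91} = \frac{1}{-32578} = - \frac{1}{32578}$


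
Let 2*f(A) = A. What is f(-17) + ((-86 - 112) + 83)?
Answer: -247/2 ≈ -123.50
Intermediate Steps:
f(A) = A/2
f(-17) + ((-86 - 112) + 83) = (½)*(-17) + ((-86 - 112) + 83) = -17/2 + (-198 + 83) = -17/2 - 115 = -247/2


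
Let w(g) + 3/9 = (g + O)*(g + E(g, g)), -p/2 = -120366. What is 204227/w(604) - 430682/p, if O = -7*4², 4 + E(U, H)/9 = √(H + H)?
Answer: -43624137253373899/58942017180460206 - 16277708808*√302/489689922241 ≈ -1.3178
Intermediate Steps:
p = 240732 (p = -2*(-120366) = 240732)
E(U, H) = -36 + 9*√2*√H (E(U, H) = -36 + 9*√(H + H) = -36 + 9*√(2*H) = -36 + 9*(√2*√H) = -36 + 9*√2*√H)
O = -112 (O = -7*16 = -112)
w(g) = -⅓ + (-112 + g)*(-36 + g + 9*√2*√g) (w(g) = -⅓ + (g - 112)*(g + (-36 + 9*√2*√g)) = -⅓ + (-112 + g)*(-36 + g + 9*√2*√g))
204227/w(604) - 430682/p = 204227/(12095/3 + 604² - 148*604 - 1008*√2*√604 + 9*√2*604^(3/2)) - 430682/240732 = 204227/(12095/3 + 364816 - 89392 - 1008*√2*2*√151 + 9*√2*(1208*√151)) - 430682*1/240732 = 204227/(12095/3 + 364816 - 89392 - 2016*√302 + 10872*√302) - 215341/120366 = 204227/(838367/3 + 8856*√302) - 215341/120366 = -215341/120366 + 204227/(838367/3 + 8856*√302)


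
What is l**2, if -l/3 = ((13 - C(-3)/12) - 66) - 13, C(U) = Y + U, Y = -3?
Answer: 154449/4 ≈ 38612.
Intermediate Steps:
C(U) = -3 + U
l = 393/2 (l = -3*(((13 - (-3 - 3)/12) - 66) - 13) = -3*(((13 - (-6)/12) - 66) - 13) = -3*(((13 - 1*(-1/2)) - 66) - 13) = -3*(((13 + 1/2) - 66) - 13) = -3*((27/2 - 66) - 13) = -3*(-105/2 - 13) = -3*(-131/2) = 393/2 ≈ 196.50)
l**2 = (393/2)**2 = 154449/4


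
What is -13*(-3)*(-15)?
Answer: -585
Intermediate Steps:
-13*(-3)*(-15) = 39*(-15) = -585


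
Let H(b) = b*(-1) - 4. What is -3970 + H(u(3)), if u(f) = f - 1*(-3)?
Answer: -3980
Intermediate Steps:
u(f) = 3 + f (u(f) = f + 3 = 3 + f)
H(b) = -4 - b (H(b) = -b - 4 = -4 - b)
-3970 + H(u(3)) = -3970 + (-4 - (3 + 3)) = -3970 + (-4 - 1*6) = -3970 + (-4 - 6) = -3970 - 10 = -3980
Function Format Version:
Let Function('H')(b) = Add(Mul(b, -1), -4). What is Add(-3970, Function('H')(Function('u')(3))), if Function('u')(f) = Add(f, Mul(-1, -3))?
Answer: -3980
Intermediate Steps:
Function('u')(f) = Add(3, f) (Function('u')(f) = Add(f, 3) = Add(3, f))
Function('H')(b) = Add(-4, Mul(-1, b)) (Function('H')(b) = Add(Mul(-1, b), -4) = Add(-4, Mul(-1, b)))
Add(-3970, Function('H')(Function('u')(3))) = Add(-3970, Add(-4, Mul(-1, Add(3, 3)))) = Add(-3970, Add(-4, Mul(-1, 6))) = Add(-3970, Add(-4, -6)) = Add(-3970, -10) = -3980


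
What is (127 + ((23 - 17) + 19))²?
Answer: 23104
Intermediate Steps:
(127 + ((23 - 17) + 19))² = (127 + (6 + 19))² = (127 + 25)² = 152² = 23104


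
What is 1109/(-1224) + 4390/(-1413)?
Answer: -257051/64056 ≈ -4.0129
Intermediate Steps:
1109/(-1224) + 4390/(-1413) = 1109*(-1/1224) + 4390*(-1/1413) = -1109/1224 - 4390/1413 = -257051/64056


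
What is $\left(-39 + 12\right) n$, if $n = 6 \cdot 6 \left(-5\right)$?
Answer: $4860$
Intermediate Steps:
$n = -180$ ($n = 36 \left(-5\right) = -180$)
$\left(-39 + 12\right) n = \left(-39 + 12\right) \left(-180\right) = \left(-27\right) \left(-180\right) = 4860$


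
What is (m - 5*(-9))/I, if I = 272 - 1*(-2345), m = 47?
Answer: 92/2617 ≈ 0.035155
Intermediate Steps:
I = 2617 (I = 272 + 2345 = 2617)
(m - 5*(-9))/I = (47 - 5*(-9))/2617 = (47 + 45)*(1/2617) = 92*(1/2617) = 92/2617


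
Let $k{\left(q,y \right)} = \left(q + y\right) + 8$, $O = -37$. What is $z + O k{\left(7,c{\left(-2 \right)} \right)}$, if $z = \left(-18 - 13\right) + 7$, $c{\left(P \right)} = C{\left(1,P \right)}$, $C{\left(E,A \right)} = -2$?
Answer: $-505$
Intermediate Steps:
$c{\left(P \right)} = -2$
$k{\left(q,y \right)} = 8 + q + y$
$z = -24$ ($z = -31 + 7 = -24$)
$z + O k{\left(7,c{\left(-2 \right)} \right)} = -24 - 37 \left(8 + 7 - 2\right) = -24 - 481 = -505$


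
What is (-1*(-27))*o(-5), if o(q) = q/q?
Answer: 27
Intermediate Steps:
o(q) = 1
(-1*(-27))*o(-5) = -1*(-27)*1 = 27*1 = 27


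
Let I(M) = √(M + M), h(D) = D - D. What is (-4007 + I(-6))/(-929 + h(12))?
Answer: 4007/929 - 2*I*√3/929 ≈ 4.3132 - 0.0037289*I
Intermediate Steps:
h(D) = 0
I(M) = √2*√M (I(M) = √(2*M) = √2*√M)
(-4007 + I(-6))/(-929 + h(12)) = (-4007 + √2*√(-6))/(-929 + 0) = (-4007 + √2*(I*√6))/(-929) = (-4007 + 2*I*√3)*(-1/929) = 4007/929 - 2*I*√3/929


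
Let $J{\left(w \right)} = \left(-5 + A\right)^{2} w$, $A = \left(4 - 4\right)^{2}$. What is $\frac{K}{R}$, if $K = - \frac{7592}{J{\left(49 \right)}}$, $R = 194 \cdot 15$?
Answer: $- \frac{3796}{1782375} \approx -0.0021297$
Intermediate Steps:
$A = 0$ ($A = 0^{2} = 0$)
$R = 2910$
$J{\left(w \right)} = 25 w$ ($J{\left(w \right)} = \left(-5 + 0\right)^{2} w = \left(-5\right)^{2} w = 25 w$)
$K = - \frac{7592}{1225}$ ($K = - \frac{7592}{25 \cdot 49} = - \frac{7592}{1225} \approx -6.1975$)
$\frac{K}{R} = - \frac{7592}{1225 \cdot 2910} = \left(- \frac{7592}{1225}\right) \frac{1}{2910} = - \frac{3796}{1782375}$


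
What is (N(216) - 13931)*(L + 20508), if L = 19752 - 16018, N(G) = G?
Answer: -332479030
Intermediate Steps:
L = 3734
(N(216) - 13931)*(L + 20508) = (216 - 13931)*(3734 + 20508) = -13715*24242 = -332479030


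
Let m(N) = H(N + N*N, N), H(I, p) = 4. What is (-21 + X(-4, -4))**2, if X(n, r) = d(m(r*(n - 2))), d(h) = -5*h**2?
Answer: 10201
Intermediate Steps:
m(N) = 4
X(n, r) = -80 (X(n, r) = -5*4**2 = -5*16 = -80)
(-21 + X(-4, -4))**2 = (-21 - 80)**2 = (-101)**2 = 10201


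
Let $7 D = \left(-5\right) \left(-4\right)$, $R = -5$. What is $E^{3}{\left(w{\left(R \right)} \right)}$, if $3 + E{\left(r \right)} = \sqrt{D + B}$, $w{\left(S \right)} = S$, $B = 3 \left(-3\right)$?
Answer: $\frac{198}{7} + \frac{146 i \sqrt{301}}{49} \approx 28.286 + 51.694 i$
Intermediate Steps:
$B = -9$
$D = \frac{20}{7}$ ($D = \frac{\left(-5\right) \left(-4\right)}{7} = \frac{1}{7} \cdot 20 = \frac{20}{7} \approx 2.8571$)
$E{\left(r \right)} = -3 + \frac{i \sqrt{301}}{7}$ ($E{\left(r \right)} = -3 + \sqrt{\frac{20}{7} - 9} = -3 + \sqrt{- \frac{43}{7}} = -3 + \frac{i \sqrt{301}}{7}$)
$E^{3}{\left(w{\left(R \right)} \right)} = \left(-3 + \frac{i \sqrt{301}}{7}\right)^{3}$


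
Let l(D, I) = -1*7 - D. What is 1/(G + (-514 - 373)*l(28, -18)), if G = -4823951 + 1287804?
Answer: -1/3505102 ≈ -2.8530e-7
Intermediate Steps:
l(D, I) = -7 - D
G = -3536147
1/(G + (-514 - 373)*l(28, -18)) = 1/(-3536147 + (-514 - 373)*(-7 - 1*28)) = 1/(-3536147 - 887*(-7 - 28)) = 1/(-3536147 - 887*(-35)) = 1/(-3536147 + 31045) = 1/(-3505102) = -1/3505102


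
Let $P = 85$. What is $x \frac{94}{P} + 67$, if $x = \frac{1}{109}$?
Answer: $\frac{620849}{9265} \approx 67.01$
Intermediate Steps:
$x = \frac{1}{109} \approx 0.0091743$
$x \frac{94}{P} + 67 = \frac{94 \cdot \frac{1}{85}}{109} + 67 = \frac{1}{109} \cdot \frac{94}{85} + 67 = \frac{94}{9265} + 67 = \frac{620849}{9265}$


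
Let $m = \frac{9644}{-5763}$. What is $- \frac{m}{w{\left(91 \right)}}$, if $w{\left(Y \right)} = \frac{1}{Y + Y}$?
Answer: $\frac{1755208}{5763} \approx 304.56$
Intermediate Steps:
$m = - \frac{9644}{5763}$ ($m = 9644 \left(- \frac{1}{5763}\right) = - \frac{9644}{5763} \approx -1.6734$)
$w{\left(Y \right)} = \frac{1}{2 Y}$
$- \frac{m}{w{\left(91 \right)}} = - \frac{-9644}{5763 \frac{1}{2 \cdot 91}} = - \frac{-9644}{5763 \cdot \frac{1}{2} \cdot \frac{1}{91}} = - \frac{\left(-9644\right) \frac{1}{\frac{1}{182}}}{5763} = - \frac{\left(-9644\right) 182}{5763} = \left(-1\right) \left(- \frac{1755208}{5763}\right) = \frac{1755208}{5763}$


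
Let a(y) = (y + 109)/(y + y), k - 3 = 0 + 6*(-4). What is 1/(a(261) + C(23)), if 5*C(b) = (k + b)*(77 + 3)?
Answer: 261/8537 ≈ 0.030573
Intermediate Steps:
k = -21 (k = 3 + (0 + 6*(-4)) = 3 + (0 - 24) = 3 - 24 = -21)
C(b) = -336 + 16*b (C(b) = ((-21 + b)*(77 + 3))/5 = ((-21 + b)*80)/5 = (-1680 + 80*b)/5 = -336 + 16*b)
a(y) = (109 + y)/(2*y) (a(y) = (109 + y)/((2*y)) = (109 + y)*(1/(2*y)) = (109 + y)/(2*y))
1/(a(261) + C(23)) = 1/((½)*(109 + 261)/261 + (-336 + 16*23)) = 1/((½)*(1/261)*370 + (-336 + 368)) = 1/(185/261 + 32) = 1/(8537/261) = 261/8537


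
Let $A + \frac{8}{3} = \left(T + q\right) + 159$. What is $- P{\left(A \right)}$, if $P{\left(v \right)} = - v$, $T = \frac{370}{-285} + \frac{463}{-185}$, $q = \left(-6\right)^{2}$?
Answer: $\frac{1988074}{10545} \approx 188.53$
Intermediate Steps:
$q = 36$
$T = - \frac{40081}{10545}$ ($T = 370 \left(- \frac{1}{285}\right) + 463 \left(- \frac{1}{185}\right) = - \frac{74}{57} - \frac{463}{185} = - \frac{40081}{10545} \approx -3.8009$)
$A = \frac{1988074}{10545}$ ($A = - \frac{8}{3} + \left(\left(- \frac{40081}{10545} + 36\right) + 159\right) = - \frac{8}{3} + \left(\frac{339539}{10545} + 159\right) = - \frac{8}{3} + \frac{2016194}{10545} = \frac{1988074}{10545} \approx 188.53$)
$- P{\left(A \right)} = - \frac{\left(-1\right) 1988074}{10545} = \left(-1\right) \left(- \frac{1988074}{10545}\right) = \frac{1988074}{10545}$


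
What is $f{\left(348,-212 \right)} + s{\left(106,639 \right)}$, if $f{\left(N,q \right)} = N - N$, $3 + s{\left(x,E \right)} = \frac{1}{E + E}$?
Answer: $- \frac{3833}{1278} \approx -2.9992$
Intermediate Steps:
$s{\left(x,E \right)} = -3 + \frac{1}{2 E}$ ($s{\left(x,E \right)} = -3 + \frac{1}{E + E} = -3 + \frac{1}{2 E}$)
$f{\left(N,q \right)} = 0$
$f{\left(348,-212 \right)} + s{\left(106,639 \right)} = 0 - \left(3 - \frac{1}{2 \cdot 639}\right) = 0 + \left(-3 + \frac{1}{2} \cdot \frac{1}{639}\right) = 0 + \left(-3 + \frac{1}{1278}\right) = 0 - \frac{3833}{1278} = - \frac{3833}{1278}$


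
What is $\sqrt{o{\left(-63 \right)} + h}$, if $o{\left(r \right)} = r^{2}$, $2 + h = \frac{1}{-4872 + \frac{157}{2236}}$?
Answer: $\frac{\sqrt{470768957338795715}}{10893635} \approx 62.984$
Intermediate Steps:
$h = - \frac{21789506}{10893635}$ ($h = -2 + \frac{1}{-4872 + \frac{157}{2236}} = -2 + \frac{1}{- \frac{10893635}{2236}} = -2 - \frac{2236}{10893635} = - \frac{21789506}{10893635} \approx -2.0002$)
$\sqrt{o{\left(-63 \right)} + h} = \sqrt{\left(-63\right)^{2} - \frac{21789506}{10893635}} = \sqrt{3969 - \frac{21789506}{10893635}} = \sqrt{\frac{43215047809}{10893635}} = \frac{\sqrt{470768957338795715}}{10893635}$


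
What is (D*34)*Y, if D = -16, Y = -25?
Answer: 13600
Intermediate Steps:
(D*34)*Y = -16*34*(-25) = -544*(-25) = 13600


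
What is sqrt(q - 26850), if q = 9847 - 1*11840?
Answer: I*sqrt(28843) ≈ 169.83*I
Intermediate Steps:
q = -1993 (q = 9847 - 11840 = -1993)
sqrt(q - 26850) = sqrt(-1993 - 26850) = sqrt(-28843) = I*sqrt(28843)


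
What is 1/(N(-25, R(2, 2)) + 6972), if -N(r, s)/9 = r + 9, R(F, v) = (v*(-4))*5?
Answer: 1/7116 ≈ 0.00014053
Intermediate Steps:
R(F, v) = -20*v (R(F, v) = -4*v*5 = -20*v)
N(r, s) = -81 - 9*r (N(r, s) = -9*(r + 9) = -9*(9 + r) = -81 - 9*r)
1/(N(-25, R(2, 2)) + 6972) = 1/((-81 - 9*(-25)) + 6972) = 1/((-81 + 225) + 6972) = 1/(144 + 6972) = 1/7116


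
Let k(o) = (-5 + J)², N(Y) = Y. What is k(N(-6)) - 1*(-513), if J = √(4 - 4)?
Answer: 538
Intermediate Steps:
J = 0 (J = √0 = 0)
k(o) = 25 (k(o) = (-5 + 0)² = (-5)² = 25)
k(N(-6)) - 1*(-513) = 25 - 1*(-513) = 25 + 513 = 538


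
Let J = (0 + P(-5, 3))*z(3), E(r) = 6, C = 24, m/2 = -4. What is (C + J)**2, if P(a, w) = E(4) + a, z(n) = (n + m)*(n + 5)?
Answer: 256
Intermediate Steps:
m = -8 (m = 2*(-4) = -8)
z(n) = (-8 + n)*(5 + n) (z(n) = (n - 8)*(n + 5) = (-8 + n)*(5 + n))
P(a, w) = 6 + a
J = -40 (J = (0 + (6 - 5))*(-40 + 3**2 - 3*3) = (0 + 1)*(-40 + 9 - 9) = 1*(-40) = -40)
(C + J)**2 = (24 - 40)**2 = (-16)**2 = 256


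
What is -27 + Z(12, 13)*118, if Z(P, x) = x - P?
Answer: 91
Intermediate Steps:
-27 + Z(12, 13)*118 = -27 + (13 - 1*12)*118 = -27 + (13 - 12)*118 = -27 + 1*118 = -27 + 118 = 91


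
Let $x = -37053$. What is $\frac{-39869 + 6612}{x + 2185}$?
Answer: $\frac{33257}{34868} \approx 0.9538$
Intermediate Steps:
$\frac{-39869 + 6612}{x + 2185} = \frac{-39869 + 6612}{-37053 + 2185} = - \frac{33257}{-34868} = \left(-33257\right) \left(- \frac{1}{34868}\right) = \frac{33257}{34868}$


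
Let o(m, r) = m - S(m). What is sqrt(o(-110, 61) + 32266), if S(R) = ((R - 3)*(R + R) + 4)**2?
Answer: 2*I*sqrt(154546585) ≈ 24863.0*I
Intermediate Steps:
S(R) = (4 + 2*R*(-3 + R))**2 (S(R) = ((-3 + R)*(2*R) + 4)**2 = (2*R*(-3 + R) + 4)**2 = (4 + 2*R*(-3 + R))**2)
o(m, r) = m - 4*(2 + m**2 - 3*m)**2
sqrt(o(-110, 61) + 32266) = sqrt((-110 - 4*(2 + (-110)**2 - 3*(-110))**2) + 32266) = sqrt((-110 - 4*(2 + 12100 + 330)**2) + 32266) = sqrt((-110 - 4*12432**2) + 32266) = sqrt((-110 - 4*154554624) + 32266) = sqrt((-110 - 618218496) + 32266) = sqrt(-618218606 + 32266) = sqrt(-618186340) = 2*I*sqrt(154546585)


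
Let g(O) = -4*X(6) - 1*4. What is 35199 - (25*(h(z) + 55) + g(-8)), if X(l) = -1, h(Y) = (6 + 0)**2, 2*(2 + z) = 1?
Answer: 32924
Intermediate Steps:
z = -3/2 (z = -2 + (1/2)*1 = -2 + 1/2 = -3/2 ≈ -1.5000)
h(Y) = 36 (h(Y) = 6**2 = 36)
g(O) = 0 (g(O) = -4*(-1) - 1*4 = 4 - 4 = 0)
35199 - (25*(h(z) + 55) + g(-8)) = 35199 - (25*(36 + 55) + 0) = 35199 - (25*91 + 0) = 35199 - (2275 + 0) = 35199 - 1*2275 = 35199 - 2275 = 32924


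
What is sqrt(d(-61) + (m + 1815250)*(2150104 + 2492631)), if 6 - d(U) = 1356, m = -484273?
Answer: sqrt(6179373500745) ≈ 2.4858e+6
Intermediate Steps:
d(U) = -1350 (d(U) = 6 - 1*1356 = 6 - 1356 = -1350)
sqrt(d(-61) + (m + 1815250)*(2150104 + 2492631)) = sqrt(-1350 + (-484273 + 1815250)*(2150104 + 2492631)) = sqrt(-1350 + 1330977*4642735) = sqrt(-1350 + 6179373502095) = sqrt(6179373500745)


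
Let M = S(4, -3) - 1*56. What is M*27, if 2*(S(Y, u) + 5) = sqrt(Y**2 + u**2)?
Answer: -3159/2 ≈ -1579.5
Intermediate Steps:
S(Y, u) = -5 + sqrt(Y**2 + u**2)/2
M = -117/2 (M = (-5 + sqrt(4**2 + (-3)**2)/2) - 1*56 = (-5 + sqrt(16 + 9)/2) - 56 = (-5 + sqrt(25)/2) - 56 = (-5 + (1/2)*5) - 56 = (-5 + 5/2) - 56 = -5/2 - 56 = -117/2 ≈ -58.500)
M*27 = -117/2*27 = -3159/2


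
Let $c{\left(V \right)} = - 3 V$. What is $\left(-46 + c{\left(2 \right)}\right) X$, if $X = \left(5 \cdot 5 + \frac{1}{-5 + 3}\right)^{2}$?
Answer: $-31213$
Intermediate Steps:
$X = \frac{2401}{4}$ ($X = \left(25 + \frac{1}{-2}\right)^{2} = \left(25 - \frac{1}{2}\right)^{2} = \left(\frac{49}{2}\right)^{2} = \frac{2401}{4} \approx 600.25$)
$\left(-46 + c{\left(2 \right)}\right) X = \left(-46 - 6\right) \frac{2401}{4} = \left(-52\right) \frac{2401}{4} = -31213$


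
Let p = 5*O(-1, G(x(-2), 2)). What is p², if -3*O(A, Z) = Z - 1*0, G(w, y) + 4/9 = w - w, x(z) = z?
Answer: 400/729 ≈ 0.54870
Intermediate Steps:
G(w, y) = -4/9 (G(w, y) = -4/9 + (w - w) = -4/9 + 0 = -4/9)
O(A, Z) = -Z/3 (O(A, Z) = -(Z - 1*0)/3 = -(Z + 0)/3 = -Z/3)
p = 20/27 (p = 5*(-⅓*(-4/9)) = 5*(4/27) = 20/27 ≈ 0.74074)
p² = (20/27)² = 400/729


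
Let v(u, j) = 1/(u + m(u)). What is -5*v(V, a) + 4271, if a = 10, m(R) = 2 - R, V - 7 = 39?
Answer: 8537/2 ≈ 4268.5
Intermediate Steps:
V = 46 (V = 7 + 39 = 46)
v(u, j) = 1/2 (v(u, j) = 1/(u + (2 - u)) = 1/2)
-5*v(V, a) + 4271 = -5*1/2 + 4271 = -5/2 + 4271 = 8537/2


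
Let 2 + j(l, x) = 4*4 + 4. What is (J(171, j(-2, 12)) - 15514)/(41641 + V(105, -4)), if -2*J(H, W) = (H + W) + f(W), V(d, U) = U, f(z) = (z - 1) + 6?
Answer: -15620/41637 ≈ -0.37515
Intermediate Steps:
f(z) = 5 + z (f(z) = (-1 + z) + 6 = 5 + z)
j(l, x) = 18 (j(l, x) = -2 + (4*4 + 4) = -2 + (16 + 4) = -2 + 20 = 18)
J(H, W) = -5/2 - W - H/2 (J(H, W) = -((H + W) + (5 + W))/2 = -(5 + H + 2*W)/2 = -5/2 - W - H/2)
(J(171, j(-2, 12)) - 15514)/(41641 + V(105, -4)) = ((-5/2 - 1*18 - ½*171) - 15514)/(41641 - 4) = ((-5/2 - 18 - 171/2) - 15514)/41637 = (-106 - 15514)*(1/41637) = -15620*1/41637 = -15620/41637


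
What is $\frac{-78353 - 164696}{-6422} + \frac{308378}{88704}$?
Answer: $\frac{840707929}{20344896} \approx 41.323$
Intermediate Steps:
$\frac{-78353 - 164696}{-6422} + \frac{308378}{88704} = \left(-78353 - 164696\right) \left(- \frac{1}{6422}\right) + 308378 \cdot \frac{1}{88704} = \left(-243049\right) \left(- \frac{1}{6422}\right) + \frac{22027}{6336} = \frac{243049}{6422} + \frac{22027}{6336} = \frac{840707929}{20344896}$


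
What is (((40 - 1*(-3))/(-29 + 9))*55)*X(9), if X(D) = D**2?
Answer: -38313/4 ≈ -9578.3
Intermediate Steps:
(((40 - 1*(-3))/(-29 + 9))*55)*X(9) = (((40 - 1*(-3))/(-29 + 9))*55)*9**2 = (((40 + 3)/(-20))*55)*81 = ((43*(-1/20))*55)*81 = -43/20*55*81 = -473/4*81 = -38313/4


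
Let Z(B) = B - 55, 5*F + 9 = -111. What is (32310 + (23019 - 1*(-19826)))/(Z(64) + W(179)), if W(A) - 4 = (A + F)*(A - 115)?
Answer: 75155/9933 ≈ 7.5662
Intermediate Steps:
F = -24 (F = -9/5 + (⅕)*(-111) = -9/5 - 111/5 = -24)
W(A) = 4 + (-115 + A)*(-24 + A) (W(A) = 4 + (A - 24)*(A - 115) = 4 + (-24 + A)*(-115 + A) = 4 + (-115 + A)*(-24 + A))
Z(B) = -55 + B
(32310 + (23019 - 1*(-19826)))/(Z(64) + W(179)) = (32310 + (23019 - 1*(-19826)))/((-55 + 64) + (2764 + 179² - 139*179)) = (32310 + (23019 + 19826))/(9 + (2764 + 32041 - 24881)) = (32310 + 42845)/(9 + 9924) = 75155/9933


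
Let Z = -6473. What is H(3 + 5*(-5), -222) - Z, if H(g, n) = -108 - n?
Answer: 6587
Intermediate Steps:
H(3 + 5*(-5), -222) - Z = (-108 - 1*(-222)) - 1*(-6473) = (-108 + 222) + 6473 = 114 + 6473 = 6587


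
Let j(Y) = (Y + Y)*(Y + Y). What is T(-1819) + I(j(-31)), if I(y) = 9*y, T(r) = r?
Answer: 32777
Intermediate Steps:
j(Y) = 4*Y² (j(Y) = (2*Y)*(2*Y) = 4*Y²)
T(-1819) + I(j(-31)) = -1819 + 9*(4*(-31)²) = -1819 + 9*(4*961) = -1819 + 9*3844 = -1819 + 34596 = 32777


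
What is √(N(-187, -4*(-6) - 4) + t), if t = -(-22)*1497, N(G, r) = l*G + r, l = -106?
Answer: 6*√1466 ≈ 229.73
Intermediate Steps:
N(G, r) = r - 106*G (N(G, r) = -106*G + r = r - 106*G)
t = 32934 (t = -1*(-32934) = 32934)
√(N(-187, -4*(-6) - 4) + t) = √(((-4*(-6) - 4) - 106*(-187)) + 32934) = √(((24 - 4) + 19822) + 32934) = √((20 + 19822) + 32934) = √(19842 + 32934) = √52776 = 6*√1466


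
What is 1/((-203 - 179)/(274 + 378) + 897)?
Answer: 326/292231 ≈ 0.0011156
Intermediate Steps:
1/((-203 - 179)/(274 + 378) + 897) = 1/(-382/652 + 897) = 1/(-382*1/652 + 897) = 1/(-191/326 + 897) = 1/(292231/326) = 326/292231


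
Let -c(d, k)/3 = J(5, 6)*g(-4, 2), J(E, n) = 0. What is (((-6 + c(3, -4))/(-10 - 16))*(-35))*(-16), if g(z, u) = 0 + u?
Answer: 1680/13 ≈ 129.23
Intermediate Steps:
g(z, u) = u
c(d, k) = 0 (c(d, k) = -0*2 = -3*0 = 0)
(((-6 + c(3, -4))/(-10 - 16))*(-35))*(-16) = (((-6 + 0)/(-10 - 16))*(-35))*(-16) = (-6/(-26)*(-35))*(-16) = (-6*(-1/26)*(-35))*(-16) = ((3/13)*(-35))*(-16) = -105/13*(-16) = 1680/13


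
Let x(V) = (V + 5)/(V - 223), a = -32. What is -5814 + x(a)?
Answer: -494181/85 ≈ -5813.9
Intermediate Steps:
x(V) = (5 + V)/(-223 + V)
-5814 + x(a) = -5814 + (5 - 32)/(-223 - 32) = -5814 - 27/(-255) = -5814 - 1/255*(-27) = -5814 + 9/85 = -494181/85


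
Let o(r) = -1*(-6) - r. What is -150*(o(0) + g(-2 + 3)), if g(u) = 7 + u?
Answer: -2100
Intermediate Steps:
o(r) = 6 - r
-150*(o(0) + g(-2 + 3)) = -150*((6 - 1*0) + (7 + (-2 + 3))) = -150*((6 + 0) + (7 + 1)) = -150*(6 + 8) = -150*14 = -2100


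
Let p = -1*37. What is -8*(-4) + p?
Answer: -5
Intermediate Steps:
p = -37
-8*(-4) + p = -8*(-4) - 37 = 32 - 37 = -5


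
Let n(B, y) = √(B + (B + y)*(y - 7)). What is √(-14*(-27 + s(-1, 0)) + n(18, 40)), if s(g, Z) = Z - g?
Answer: √(364 + 2*√483) ≈ 20.198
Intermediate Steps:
n(B, y) = √(B + (-7 + y)*(B + y)) (n(B, y) = √(B + (B + y)*(-7 + y)) = √(B + (-7 + y)*(B + y)))
√(-14*(-27 + s(-1, 0)) + n(18, 40)) = √(-14*(-27 + (0 - 1*(-1))) + √(40² - 7*40 - 6*18 + 18*40)) = √(-14*(-27 + (0 + 1)) + √(1600 - 280 - 108 + 720)) = √(-14*(-27 + 1) + √1932) = √(-14*(-26) + 2*√483) = √(364 + 2*√483)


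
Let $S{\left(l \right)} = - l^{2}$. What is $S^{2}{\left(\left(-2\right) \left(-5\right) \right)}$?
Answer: $10000$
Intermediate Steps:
$S^{2}{\left(\left(-2\right) \left(-5\right) \right)} = \left(- \left(\left(-2\right) \left(-5\right)\right)^{2}\right)^{2} = \left(- 10^{2}\right)^{2} = \left(\left(-1\right) 100\right)^{2} = \left(-100\right)^{2} = 10000$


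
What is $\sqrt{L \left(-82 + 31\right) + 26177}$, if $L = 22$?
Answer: $\sqrt{25055} \approx 158.29$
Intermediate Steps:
$\sqrt{L \left(-82 + 31\right) + 26177} = \sqrt{22 \left(-82 + 31\right) + 26177} = \sqrt{22 \left(-51\right) + 26177} = \sqrt{-1122 + 26177} = \sqrt{25055}$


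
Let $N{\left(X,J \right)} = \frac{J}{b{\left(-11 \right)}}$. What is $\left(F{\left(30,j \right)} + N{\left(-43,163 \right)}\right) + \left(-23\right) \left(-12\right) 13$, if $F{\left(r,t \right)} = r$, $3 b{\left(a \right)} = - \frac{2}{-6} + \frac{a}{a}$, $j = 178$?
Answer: $\frac{15939}{4} \approx 3984.8$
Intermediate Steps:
$b{\left(a \right)} = \frac{4}{9}$ ($b{\left(a \right)} = \frac{- \frac{2}{-6} + \frac{a}{a}}{3} = \frac{\left(-2\right) \left(- \frac{1}{6}\right) + 1}{3} = \frac{\frac{1}{3} + 1}{3} = \frac{1}{3} \cdot \frac{4}{3} = \frac{4}{9}$)
$N{\left(X,J \right)} = \frac{9 J}{4}$ ($N{\left(X,J \right)} = \frac{J}{\frac{4}{9}} = J \frac{9}{4} = \frac{9 J}{4}$)
$\left(F{\left(30,j \right)} + N{\left(-43,163 \right)}\right) + \left(-23\right) \left(-12\right) 13 = \left(30 + \frac{9}{4} \cdot 163\right) + \left(-23\right) \left(-12\right) 13 = \left(30 + \frac{1467}{4}\right) + 276 \cdot 13 = \frac{1587}{4} + 3588 = \frac{15939}{4}$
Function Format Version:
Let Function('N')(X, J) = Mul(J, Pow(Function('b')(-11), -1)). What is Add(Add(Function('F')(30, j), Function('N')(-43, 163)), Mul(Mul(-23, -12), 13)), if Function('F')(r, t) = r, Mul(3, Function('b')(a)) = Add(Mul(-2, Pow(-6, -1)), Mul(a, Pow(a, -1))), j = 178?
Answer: Rational(15939, 4) ≈ 3984.8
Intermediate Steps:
Function('b')(a) = Rational(4, 9) (Function('b')(a) = Mul(Rational(1, 3), Add(Mul(-2, Pow(-6, -1)), Mul(a, Pow(a, -1)))) = Mul(Rational(1, 3), Add(Mul(-2, Rational(-1, 6)), 1)) = Mul(Rational(1, 3), Add(Rational(1, 3), 1)) = Mul(Rational(1, 3), Rational(4, 3)) = Rational(4, 9))
Function('N')(X, J) = Mul(Rational(9, 4), J) (Function('N')(X, J) = Mul(J, Pow(Rational(4, 9), -1)) = Mul(J, Rational(9, 4)) = Mul(Rational(9, 4), J))
Add(Add(Function('F')(30, j), Function('N')(-43, 163)), Mul(Mul(-23, -12), 13)) = Add(Add(30, Mul(Rational(9, 4), 163)), Mul(Mul(-23, -12), 13)) = Add(Add(30, Rational(1467, 4)), Mul(276, 13)) = Add(Rational(1587, 4), 3588) = Rational(15939, 4)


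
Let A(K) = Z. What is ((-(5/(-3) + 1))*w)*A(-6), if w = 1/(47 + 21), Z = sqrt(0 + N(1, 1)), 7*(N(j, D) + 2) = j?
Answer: I*sqrt(91)/714 ≈ 0.013361*I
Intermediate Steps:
N(j, D) = -2 + j/7
Z = I*sqrt(91)/7 (Z = sqrt(0 + (-2 + (1/7)*1)) = sqrt(0 + (-2 + 1/7)) = sqrt(0 - 13/7) = sqrt(-13/7) = I*sqrt(91)/7 ≈ 1.3628*I)
A(K) = I*sqrt(91)/7
w = 1/68 ≈ 0.014706
((-(5/(-3) + 1))*w)*A(-6) = (-(5/(-3) + 1)*(1/68))*(I*sqrt(91)/7) = (-(5*(-1/3) + 1)*(1/68))*(I*sqrt(91)/7) = (-(-5/3 + 1)*(1/68))*(I*sqrt(91)/7) = (-1*(-2/3)*(1/68))*(I*sqrt(91)/7) = ((2/3)*(1/68))*(I*sqrt(91)/7) = (I*sqrt(91)/7)/102 = I*sqrt(91)/714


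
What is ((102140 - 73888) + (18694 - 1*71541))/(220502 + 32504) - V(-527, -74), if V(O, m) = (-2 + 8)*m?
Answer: 112310069/253006 ≈ 443.90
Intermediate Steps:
V(O, m) = 6*m
((102140 - 73888) + (18694 - 1*71541))/(220502 + 32504) - V(-527, -74) = ((102140 - 73888) + (18694 - 1*71541))/(220502 + 32504) - 6*(-74) = (28252 + (18694 - 71541))/253006 - 1*(-444) = (28252 - 52847)*(1/253006) + 444 = -24595*1/253006 + 444 = -24595/253006 + 444 = 112310069/253006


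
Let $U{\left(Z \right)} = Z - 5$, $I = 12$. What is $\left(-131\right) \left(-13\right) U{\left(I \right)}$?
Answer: $11921$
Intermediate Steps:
$U{\left(Z \right)} = -5 + Z$
$\left(-131\right) \left(-13\right) U{\left(I \right)} = \left(-131\right) \left(-13\right) \left(-5 + 12\right) = 1703 \cdot 7 = 11921$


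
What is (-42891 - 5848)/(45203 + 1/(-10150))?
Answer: -494700850/458810449 ≈ -1.0782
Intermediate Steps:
(-42891 - 5848)/(45203 + 1/(-10150)) = -48739/(45203 - 1/10150) = -48739/458810449/10150 = -48739*10150/458810449 = -494700850/458810449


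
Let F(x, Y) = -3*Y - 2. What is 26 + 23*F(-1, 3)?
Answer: -227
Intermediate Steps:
F(x, Y) = -2 - 3*Y
26 + 23*F(-1, 3) = 26 + 23*(-2 - 3*3) = 26 + 23*(-2 - 9) = 26 + 23*(-11) = 26 - 253 = -227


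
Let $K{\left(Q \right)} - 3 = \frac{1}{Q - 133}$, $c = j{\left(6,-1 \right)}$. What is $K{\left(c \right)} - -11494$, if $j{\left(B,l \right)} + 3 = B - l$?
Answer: $\frac{1483112}{129} \approx 11497.0$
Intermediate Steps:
$j{\left(B,l \right)} = -3 + B - l$ ($j{\left(B,l \right)} = -3 + \left(B - l\right) = -3 + B - l$)
$c = 4$ ($c = -3 + 6 - -1 = -3 + 6 + 1 = 4$)
$K{\left(Q \right)} = 3 + \frac{1}{-133 + Q}$ ($K{\left(Q \right)} = 3 + \frac{1}{Q - 133} = 3 + \frac{1}{-133 + Q}$)
$K{\left(c \right)} - -11494 = \frac{-398 + 3 \cdot 4}{-133 + 4} - -11494 = \frac{-398 + 12}{-129} + 11494 = \left(- \frac{1}{129}\right) \left(-386\right) + 11494 = \frac{386}{129} + 11494 = \frac{1483112}{129}$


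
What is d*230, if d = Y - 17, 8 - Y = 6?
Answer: -3450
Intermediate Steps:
Y = 2 (Y = 8 - 1*6 = 8 - 6 = 2)
d = -15 (d = 2 - 17 = -15)
d*230 = -15*230 = -3450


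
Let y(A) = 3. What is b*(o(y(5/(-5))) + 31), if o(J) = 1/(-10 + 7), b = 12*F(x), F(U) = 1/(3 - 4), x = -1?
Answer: -368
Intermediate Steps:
F(U) = -1 (F(U) = 1/(-1) = -1)
b = -12 (b = 12*(-1) = -12)
o(J) = -⅓ (o(J) = 1/(-3) = -⅓)
b*(o(y(5/(-5))) + 31) = -12*(-⅓ + 31) = -12*92/3 = -368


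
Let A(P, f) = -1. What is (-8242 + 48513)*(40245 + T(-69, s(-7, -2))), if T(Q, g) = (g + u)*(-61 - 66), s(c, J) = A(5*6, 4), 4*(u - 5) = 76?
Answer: 1503074804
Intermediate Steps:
u = 24 (u = 5 + (1/4)*76 = 5 + 19 = 24)
s(c, J) = -1
T(Q, g) = -3048 - 127*g (T(Q, g) = (g + 24)*(-61 - 66) = (24 + g)*(-127) = -3048 - 127*g)
(-8242 + 48513)*(40245 + T(-69, s(-7, -2))) = (-8242 + 48513)*(40245 + (-3048 - 127*(-1))) = 40271*(40245 + (-3048 + 127)) = 40271*(40245 - 2921) = 40271*37324 = 1503074804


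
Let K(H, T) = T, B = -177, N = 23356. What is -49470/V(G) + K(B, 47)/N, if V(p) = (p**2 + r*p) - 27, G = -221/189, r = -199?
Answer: -8254491468137/34550087036 ≈ -238.91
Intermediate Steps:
G = -221/189 (G = -221*1/189 = -221/189 ≈ -1.1693)
V(p) = -27 + p**2 - 199*p (V(p) = (p**2 - 199*p) - 27 = -27 + p**2 - 199*p)
-49470/V(G) + K(B, 47)/N = -49470/(-27 + (-221/189)**2 - 199*(-221/189)) + 47/23356 = -49470/(-27 + 48841/35721 + 43979/189) + 47*(1/23356) = -49470/7396405/35721 + 47/23356 = -49470*35721/7396405 + 47/23356 = -353423574/1479281 + 47/23356 = -8254491468137/34550087036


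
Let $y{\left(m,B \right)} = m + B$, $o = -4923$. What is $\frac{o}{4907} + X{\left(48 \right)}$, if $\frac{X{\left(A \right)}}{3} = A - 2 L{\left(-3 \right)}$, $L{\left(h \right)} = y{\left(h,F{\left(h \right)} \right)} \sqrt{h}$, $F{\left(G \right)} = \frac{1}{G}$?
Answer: $\frac{701685}{4907} + 20 i \sqrt{3} \approx 143.0 + 34.641 i$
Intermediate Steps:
$y{\left(m,B \right)} = B + m$
$L{\left(h \right)} = \sqrt{h} \left(h + \frac{1}{h}\right)$ ($L{\left(h \right)} = \left(\frac{1}{h} + h\right) \sqrt{h} = \left(h + \frac{1}{h}\right) \sqrt{h} = \sqrt{h} \left(h + \frac{1}{h}\right)$)
$X{\left(A \right)} = 3 A + 20 i \sqrt{3}$ ($X{\left(A \right)} = 3 \left(A - 2 \frac{1 + \left(-3\right)^{2}}{i \sqrt{3}}\right) = 3 \left(A - 2 - \frac{i \sqrt{3}}{3} \left(1 + 9\right)\right) = 3 \left(A - 2 - \frac{i \sqrt{3}}{3} \cdot 10\right) = 3 \left(A - 2 \left(- \frac{10 i \sqrt{3}}{3}\right)\right) = 3 \left(A + \frac{20 i \sqrt{3}}{3}\right) = 3 A + 20 i \sqrt{3}$)
$\frac{o}{4907} + X{\left(48 \right)} = - \frac{4923}{4907} + \left(3 \cdot 48 + 20 i \sqrt{3}\right) = \left(-4923\right) \frac{1}{4907} + \left(144 + 20 i \sqrt{3}\right) = - \frac{4923}{4907} + \left(144 + 20 i \sqrt{3}\right) = \frac{701685}{4907} + 20 i \sqrt{3}$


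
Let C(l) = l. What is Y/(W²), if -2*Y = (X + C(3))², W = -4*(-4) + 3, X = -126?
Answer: -15129/722 ≈ -20.954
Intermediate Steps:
W = 19 (W = 16 + 3 = 19)
Y = -15129/2 (Y = -(-126 + 3)²/2 = -½*(-123)² = -½*15129 = -15129/2 ≈ -7564.5)
Y/(W²) = -15129/(2*(19²)) = -15129/2/361 = -15129/2*1/361 = -15129/722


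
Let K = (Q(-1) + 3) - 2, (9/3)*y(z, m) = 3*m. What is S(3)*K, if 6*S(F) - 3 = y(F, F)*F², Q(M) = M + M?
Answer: -5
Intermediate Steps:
Q(M) = 2*M
y(z, m) = m (y(z, m) = (3*m)/3 = m)
S(F) = ½ + F³/6 (S(F) = ½ + (F*F²)/6 = ½ + F³/6)
K = -1 (K = (2*(-1) + 3) - 2 = (-2 + 3) - 2 = 1 - 2 = -1)
S(3)*K = (½ + (⅙)*3³)*(-1) = (½ + (⅙)*27)*(-1) = (½ + 9/2)*(-1) = 5*(-1) = -5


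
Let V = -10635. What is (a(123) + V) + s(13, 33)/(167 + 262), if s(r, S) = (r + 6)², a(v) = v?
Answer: -4509287/429 ≈ -10511.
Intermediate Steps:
s(r, S) = (6 + r)²
(a(123) + V) + s(13, 33)/(167 + 262) = (123 - 10635) + (6 + 13)²/(167 + 262) = -10512 + 19²/429 = -10512 + 361*(1/429) = -10512 + 361/429 = -4509287/429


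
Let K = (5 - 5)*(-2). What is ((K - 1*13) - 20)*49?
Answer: -1617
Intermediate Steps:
K = 0 (K = 0*(-2) = 0)
((K - 1*13) - 20)*49 = ((0 - 1*13) - 20)*49 = ((0 - 13) - 20)*49 = (-13 - 20)*49 = -33*49 = -1617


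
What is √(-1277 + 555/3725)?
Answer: I*√708684230/745 ≈ 35.733*I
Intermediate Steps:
√(-1277 + 555/3725) = √(-1277 + 555*(1/3725)) = √(-1277 + 111/745) = √(-951254/745) = I*√708684230/745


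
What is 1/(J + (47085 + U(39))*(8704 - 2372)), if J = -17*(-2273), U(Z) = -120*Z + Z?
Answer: 1/268794049 ≈ 3.7203e-9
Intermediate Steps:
U(Z) = -119*Z
J = 38641
1/(J + (47085 + U(39))*(8704 - 2372)) = 1/(38641 + (47085 - 119*39)*(8704 - 2372)) = 1/(38641 + (47085 - 4641)*6332) = 1/(38641 + 42444*6332) = 1/(38641 + 268755408) = 1/268794049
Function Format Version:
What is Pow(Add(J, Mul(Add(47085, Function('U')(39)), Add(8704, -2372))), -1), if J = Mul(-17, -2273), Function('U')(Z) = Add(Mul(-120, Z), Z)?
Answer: Rational(1, 268794049) ≈ 3.7203e-9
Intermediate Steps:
Function('U')(Z) = Mul(-119, Z)
J = 38641
Pow(Add(J, Mul(Add(47085, Function('U')(39)), Add(8704, -2372))), -1) = Pow(Add(38641, Mul(Add(47085, Mul(-119, 39)), Add(8704, -2372))), -1) = Pow(Add(38641, Mul(Add(47085, -4641), 6332)), -1) = Pow(Add(38641, Mul(42444, 6332)), -1) = Pow(Add(38641, 268755408), -1) = Pow(268794049, -1) = Rational(1, 268794049)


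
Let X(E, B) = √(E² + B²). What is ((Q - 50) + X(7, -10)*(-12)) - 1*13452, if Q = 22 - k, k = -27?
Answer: -13453 - 12*√149 ≈ -13599.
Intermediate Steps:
Q = 49 (Q = 22 - 1*(-27) = 22 + 27 = 49)
X(E, B) = √(B² + E²)
((Q - 50) + X(7, -10)*(-12)) - 1*13452 = ((49 - 50) + √((-10)² + 7²)*(-12)) - 1*13452 = (-1 + √(100 + 49)*(-12)) - 13452 = (-1 + √149*(-12)) - 13452 = (-1 - 12*√149) - 13452 = -13453 - 12*√149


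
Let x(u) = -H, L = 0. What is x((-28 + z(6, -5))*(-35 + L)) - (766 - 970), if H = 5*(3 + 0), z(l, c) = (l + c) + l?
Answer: 189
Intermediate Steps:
z(l, c) = c + 2*l (z(l, c) = (c + l) + l = c + 2*l)
H = 15 (H = 5*3 = 15)
x(u) = -15 (x(u) = -1*15 = -15)
x((-28 + z(6, -5))*(-35 + L)) - (766 - 970) = -15 - (766 - 970) = -15 - 1*(-204) = -15 + 204 = 189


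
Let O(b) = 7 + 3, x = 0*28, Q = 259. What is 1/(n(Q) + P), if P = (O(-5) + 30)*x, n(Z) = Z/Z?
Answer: 1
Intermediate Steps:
x = 0
n(Z) = 1
O(b) = 10
P = 0 (P = (10 + 30)*0 = 40*0 = 0)
1/(n(Q) + P) = 1/(1 + 0) = 1/1 = 1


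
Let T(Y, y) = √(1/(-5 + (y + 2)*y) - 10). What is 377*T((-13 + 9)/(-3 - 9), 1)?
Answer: 377*I*√42/2 ≈ 1221.6*I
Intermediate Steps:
T(Y, y) = √(-10 + 1/(-5 + y*(2 + y))) (T(Y, y) = √(1/(-5 + (2 + y)*y) - 10) = √(1/(-5 + y*(2 + y)) - 10) = √(-10 + 1/(-5 + y*(2 + y))))
377*T((-13 + 9)/(-3 - 9), 1) = 377*√((51 - 20*1 - 10*1²)/(-5 + 1² + 2*1)) = 377*√((51 - 20 - 10*1)/(-5 + 1 + 2)) = 377*√((51 - 20 - 10)/(-2)) = 377*√(-½*21) = 377*√(-21/2) = 377*(I*√42/2) = 377*I*√42/2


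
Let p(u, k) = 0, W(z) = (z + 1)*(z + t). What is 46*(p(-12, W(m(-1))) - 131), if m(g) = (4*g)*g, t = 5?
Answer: -6026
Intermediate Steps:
m(g) = 4*g²
W(z) = (1 + z)*(5 + z) (W(z) = (z + 1)*(z + 5) = (1 + z)*(5 + z))
46*(p(-12, W(m(-1))) - 131) = 46*(0 - 131) = 46*(-131) = -6026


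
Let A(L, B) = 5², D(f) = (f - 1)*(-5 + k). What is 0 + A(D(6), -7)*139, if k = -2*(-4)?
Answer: 3475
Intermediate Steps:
k = 8
D(f) = -3 + 3*f (D(f) = (f - 1)*(-5 + 8) = (-1 + f)*3 = -3 + 3*f)
A(L, B) = 25
0 + A(D(6), -7)*139 = 0 + 25*139 = 0 + 3475 = 3475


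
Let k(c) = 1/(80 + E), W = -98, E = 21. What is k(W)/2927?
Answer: 1/295627 ≈ 3.3826e-6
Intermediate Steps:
k(c) = 1/101 (k(c) = 1/(80 + 21) = 1/101)
k(W)/2927 = (1/101)/2927 = (1/101)*(1/2927) = 1/295627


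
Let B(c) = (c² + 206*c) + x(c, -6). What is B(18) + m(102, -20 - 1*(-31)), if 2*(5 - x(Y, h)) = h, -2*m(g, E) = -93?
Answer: 8173/2 ≈ 4086.5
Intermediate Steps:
m(g, E) = 93/2 (m(g, E) = -½*(-93) = 93/2)
x(Y, h) = 5 - h/2
B(c) = 8 + c² + 206*c (B(c) = (c² + 206*c) + (5 - ½*(-6)) = (c² + 206*c) + (5 + 3) = (c² + 206*c) + 8 = 8 + c² + 206*c)
B(18) + m(102, -20 - 1*(-31)) = (8 + 18² + 206*18) + 93/2 = (8 + 324 + 3708) + 93/2 = 4040 + 93/2 = 8173/2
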